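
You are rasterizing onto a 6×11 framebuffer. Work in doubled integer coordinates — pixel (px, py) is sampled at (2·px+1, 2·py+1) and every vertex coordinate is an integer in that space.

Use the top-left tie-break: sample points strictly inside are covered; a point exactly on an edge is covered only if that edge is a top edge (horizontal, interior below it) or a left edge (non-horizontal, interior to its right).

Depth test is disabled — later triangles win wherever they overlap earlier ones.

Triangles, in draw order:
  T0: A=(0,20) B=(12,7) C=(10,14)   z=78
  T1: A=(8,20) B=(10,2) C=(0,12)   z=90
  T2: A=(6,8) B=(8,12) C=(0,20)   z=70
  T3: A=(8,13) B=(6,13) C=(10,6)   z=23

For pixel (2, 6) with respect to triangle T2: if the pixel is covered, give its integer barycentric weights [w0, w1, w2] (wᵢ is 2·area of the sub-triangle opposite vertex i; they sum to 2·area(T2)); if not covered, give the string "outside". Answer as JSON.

T0:
  2·area = 58
  edge (0, 20)→(12, 7): d=(12,-13) top-left  bias=+0
  edge (12, 7)→(10, 14): d=(-2,7) right/bottom  bias=-1
  edge (10, 14)→(0, 20): d=(-10,6) right/bottom  bias=-1
    (5,4)@(11, 9): e=[11,3,44] → █
    (4,5)@(9, 11): e=[9,13,36] → █
    (5,5)@(11, 11): e=[35,-1,24] → ·
    (3,6)@(7, 13): e=[7,23,28] → █
    (5,6)@(11, 13): e=[59,-5,4] → ·
    (2,7)@(5, 15): e=[5,33,20] → █
    (4,7)@(9, 15): e=[57,5,-4] → ·
    (1,8)@(3, 17): e=[3,43,12] → █
    (2,8)@(5, 17): e=[29,29,0] → ·  [on edge]
    (3,8)@(7, 17): e=[55,15,-12] → ·
    (0,9)@(1, 19): e=[1,53,4] → █
    (1,9)@(3, 19): e=[27,39,-8] → ·
  covered (8 px):
    · · · · · ·
    · · · · · ·
    · · · · · ·
    · · · · · ·
    · · · · · █
    · · · · █ ·
    · · · █ █ ·
    · · █ █ · ·
    · █ · · · ·
    █ · · · · ·
    · · · · · ·
T1:
  2·area = 160  (B↔C swapped to make it positive)
  edge (8, 20)→(0, 12): d=(-8,-8) top-left  bias=+0
  edge (0, 12)→(10, 2): d=(10,-10) top-left  bias=+0
  edge (10, 2)→(8, 20): d=(-2,18) right/bottom  bias=-1
    (5,0)@(11, 1): e=[176,0,-16] → ·  [on edge]
    (4,1)@(9, 3): e=[144,0,16] → █  [on edge]
    (5,1)@(11, 3): e=[160,20,-20] → ·
    (3,2)@(7, 5): e=[112,0,48] → █  [on edge]
    (5,2)@(11, 5): e=[144,40,-24] → ·
    (2,3)@(5, 7): e=[80,0,80] → █  [on edge]
    (5,3)@(11, 7): e=[128,60,-28] → ·
    (1,4)@(3, 9): e=[48,0,112] → █  [on edge]
    (5,4)@(11, 9): e=[112,80,-32] → ·
    (0,5)@(1, 11): e=[16,0,144] → █  [on edge]
    (4,5)@(9, 11): e=[80,80,0] → ·  [on edge]
    (0,6)@(1, 13): e=[0,20,140] → █  [on edge]
    (1,7)@(3, 15): e=[0,60,100] → █  [on edge]
    (2,8)@(5, 17): e=[0,100,60] → █  [on edge]
    (3,9)@(7, 19): e=[0,140,20] → █  [on edge]
    (4,10)@(9, 21): e=[0,180,-20] → ·  [on edge]
  covered (24 px):
    · · · · · ·
    · · · · █ ·
    · · · █ █ ·
    · · █ █ █ ·
    · █ █ █ █ ·
    █ █ █ █ · ·
    █ █ █ █ · ·
    · █ █ █ · ·
    · · █ █ · ·
    · · · █ · ·
    · · · · · ·
T2:
  2·area = 48
  edge (6, 8)→(8, 12): d=(2,4) right/bottom  bias=-1
  edge (8, 12)→(0, 20): d=(-8,8) right/bottom  bias=-1
  edge (0, 20)→(6, 8): d=(6,-12) top-left  bias=+0
    (5,4)@(11, 9): e=[-18,0,66] → ·  [on edge]
    (2,5)@(5, 11): e=[10,32,6] → █
    (3,5)@(7, 11): e=[2,16,30] → █
    (4,5)@(9, 11): e=[-6,0,54] → ·  [on edge]
    (2,6)@(5, 13): e=[14,16,18] → █
    (3,6)@(7, 13): e=[6,0,42] → ·  [on edge]
    (1,7)@(3, 15): e=[26,16,6] → █
    (2,7)@(5, 15): e=[18,0,30] → ·  [on edge]
    (1,8)@(3, 17): e=[30,0,18] → ·  [on edge]
    (0,9)@(1, 19): e=[42,0,6] → ·  [on edge]
  covered (4 px):
    · · · · · ·
    · · · · · ·
    · · · · · ·
    · · · · · ·
    · · · · · ·
    · · █ █ · ·
    · · █ · · ·
    · █ · · · ·
    · · · · · ·
    · · · · · ·
    · · · · · ·
T3:
  2·area = 14
  edge (8, 13)→(6, 13): d=(-2,0) right/bottom  bias=-1
  edge (6, 13)→(10, 6): d=(4,-7) top-left  bias=+0
  edge (10, 6)→(8, 13): d=(-2,7) right/bottom  bias=-1
    (4,4)@(9, 9): e=[8,5,1] → █
    (5,4)@(11, 9): e=[8,19,-13] → ·
    (4,5)@(9, 11): e=[4,13,-3] → ·
    (0,6)@(1, 13): e=[0,-35,49] → ·  [on edge]
    (1,6)@(3, 13): e=[0,-21,35] → ·  [on edge]
    (2,6)@(5, 13): e=[0,-7,21] → ·  [on edge]
    (3,6)@(7, 13): e=[0,7,7] → ·  [on edge]
    (4,6)@(9, 13): e=[0,21,-7] → ·  [on edge]
    (5,6)@(11, 13): e=[0,35,-21] → ·  [on edge]
  covered (1 px):
    · · · · · ·
    · · · · · ·
    · · · · · ·
    · · · · · ·
    · · · · █ ·
    · · · · · ·
    · · · · · ·
    · · · · · ·
    · · · · · ·
    · · · · · ·
    · · · · · ·

Answer: [16,18,14]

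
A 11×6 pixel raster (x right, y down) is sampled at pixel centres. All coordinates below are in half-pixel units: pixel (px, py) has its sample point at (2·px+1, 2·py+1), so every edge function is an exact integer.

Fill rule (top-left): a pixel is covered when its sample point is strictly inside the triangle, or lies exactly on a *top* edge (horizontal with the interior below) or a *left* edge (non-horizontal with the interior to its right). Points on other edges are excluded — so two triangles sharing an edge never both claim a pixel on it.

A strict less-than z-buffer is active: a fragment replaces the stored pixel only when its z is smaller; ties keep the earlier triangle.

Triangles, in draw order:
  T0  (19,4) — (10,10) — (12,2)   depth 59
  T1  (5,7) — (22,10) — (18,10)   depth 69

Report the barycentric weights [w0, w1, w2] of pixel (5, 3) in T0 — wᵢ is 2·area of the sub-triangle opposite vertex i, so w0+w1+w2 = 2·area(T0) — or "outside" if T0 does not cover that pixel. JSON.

T0:
  2·area = 60
  edge (19, 4)→(10, 10): d=(-9,6) right/bottom  bias=-1
  edge (10, 10)→(12, 2): d=(2,-8) top-left  bias=+0
  edge (12, 2)→(19, 4): d=(7,2) right/bottom  bias=-1
    (6,1)@(13, 3): e=[45,10,5] → █
    (7,1)@(15, 3): e=[33,26,1] → █
    (8,1)@(17, 3): e=[21,42,-3] → ·
    (6,2)@(13, 5): e=[27,14,19] → █
    (8,2)@(17, 5): e=[3,46,11] → █
    (9,2)@(19, 5): e=[-9,62,7] → ·
    (5,3)@(11, 7): e=[21,2,37] → █
    (7,3)@(15, 7): e=[-3,34,29] → ·
    (8,3)@(17, 7): e=[-15,50,25] → ·
    (5,4)@(11, 9): e=[3,6,51] → █
    (6,4)@(13, 9): e=[-9,22,47] → ·
    (5,5)@(11, 11): e=[-15,10,65] → ·
  covered (8 px):
    · · · · · · · · · · ·
    · · · · · · █ █ · · ·
    · · · · · · █ █ █ · ·
    · · · · · █ █ · · · ·
    · · · · · █ · · · · ·
    · · · · · · · · · · ·
T1:
  2·area = 12
  edge (5, 7)→(22, 10): d=(17,3) right/bottom  bias=-1
  edge (22, 10)→(18, 10): d=(-4,0) right/bottom  bias=-1
  edge (18, 10)→(5, 7): d=(-13,-3) top-left  bias=+0
    (2,3)@(5, 7): e=[0,12,0] → ·  [on edge]
    (7,4)@(15, 9): e=[4,4,4] → █
    (8,4)@(17, 9): e=[-2,4,10] → ·
    (7,5)@(15, 11): e=[38,-4,-22] → ·
  covered (1 px):
    · · · · · · · · · · ·
    · · · · · · · · · · ·
    · · · · · · · · · · ·
    · · · · · · · · · · ·
    · · · · · · · █ · · ·
    · · · · · · · · · · ·

Final: [2,37,21]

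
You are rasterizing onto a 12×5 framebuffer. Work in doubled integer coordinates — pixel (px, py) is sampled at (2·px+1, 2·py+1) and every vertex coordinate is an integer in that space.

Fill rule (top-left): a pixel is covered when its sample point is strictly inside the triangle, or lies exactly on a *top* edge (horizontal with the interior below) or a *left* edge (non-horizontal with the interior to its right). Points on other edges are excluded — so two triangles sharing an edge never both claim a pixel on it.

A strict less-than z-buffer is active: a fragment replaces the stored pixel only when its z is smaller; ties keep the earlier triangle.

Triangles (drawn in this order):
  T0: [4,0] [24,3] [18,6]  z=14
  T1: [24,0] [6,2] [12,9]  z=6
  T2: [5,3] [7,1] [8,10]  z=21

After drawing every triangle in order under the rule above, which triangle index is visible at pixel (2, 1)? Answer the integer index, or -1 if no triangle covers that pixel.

T0:
  2·area = 78
  edge (4, 0)→(24, 3): d=(20,3) right/bottom  bias=-1
  edge (24, 3)→(18, 6): d=(-6,3) right/bottom  bias=-1
  edge (18, 6)→(4, 0): d=(-14,-6) top-left  bias=+0
    (3,0)@(7, 1): e=[11,63,4] → █
    (4,0)@(9, 1): e=[5,57,16] → █
    (5,0)@(11, 1): e=[-1,51,28] → ·
    (3,1)@(7, 3): e=[51,51,-24] → ·
    (4,1)@(9, 3): e=[45,45,-12] → ·
    (5,1)@(11, 3): e=[39,39,0] → █  [on edge]
    (6,1)@(13, 3): e=[33,33,12] → █
    (7,1)@(15, 3): e=[27,27,24] → █
    (8,1)@(17, 3): e=[21,21,36] → █
    (9,1)@(19, 3): e=[15,15,48] → █
    (10,1)@(21, 3): e=[9,9,60] → █
    (11,1)@(23, 3): e=[3,3,72] → █
  covered (11 px):
    · · · █ █ · · · · · · ·
    · · · · · █ █ █ █ █ █ █
    · · · · · · · · █ █ · ·
    · · · · · · · · · · · ·
    · · · · · · · · · · · ·
T1:
  2·area = 138  (B↔C swapped to make it positive)
  edge (24, 0)→(12, 9): d=(-12,9) right/bottom  bias=-1
  edge (12, 9)→(6, 2): d=(-6,-7) top-left  bias=+0
  edge (6, 2)→(24, 0): d=(18,-2) top-left  bias=+0
    (7,0)@(15, 1): e=[69,69,0] → █  [on edge]
    (8,0)@(17, 1): e=[51,83,4] → █
    (9,0)@(19, 1): e=[33,97,8] → █
    (10,0)@(21, 1): e=[15,111,12] → █
    (11,0)@(23, 1): e=[-3,125,16] → ·
    (3,1)@(7, 3): e=[117,1,20] → █
    (4,1)@(9, 3): e=[99,15,24] → █
    (5,1)@(11, 3): e=[81,29,28] → █
    (6,1)@(13, 3): e=[63,43,32] → █
    (10,1)@(21, 3): e=[-9,99,48] → ·
    (3,2)@(7, 5): e=[93,-11,56] → ·
    (4,2)@(9, 5): e=[75,3,60] → █
  covered (18 px):
    · · · · · · · █ █ █ █ ·
    · · · █ █ █ █ █ █ █ · ·
    · · · · █ █ █ █ █ · · ·
    · · · · · █ █ · · · · ·
    · · · · · · · · · · · ·
T2:
  2·area = 20
  edge (5, 3)→(7, 1): d=(2,-2) top-left  bias=+0
  edge (7, 1)→(8, 10): d=(1,9) right/bottom  bias=-1
  edge (8, 10)→(5, 3): d=(-3,-7) top-left  bias=+0
    (3,0)@(7, 1): e=[0,0,20] → ·  [on edge]
    (2,1)@(5, 3): e=[0,20,0] → █  [on edge]
    (3,1)@(7, 3): e=[4,2,14] → █
    (4,1)@(9, 3): e=[8,-16,28] → ·
    (1,2)@(3, 5): e=[0,40,-20] → ·  [on edge]
    (2,2)@(5, 5): e=[4,22,-6] → ·
    (3,2)@(7, 5): e=[8,4,8] → █
    (4,2)@(9, 5): e=[12,-14,22] → ·
    (0,3)@(1, 7): e=[0,60,-40] → ·  [on edge]
    (3,3)@(7, 7): e=[12,6,2] → █
    (4,3)@(9, 7): e=[16,-12,16] → ·
    (3,4)@(7, 9): e=[16,8,-4] → ·
  covered (4 px):
    · · · · · · · · · · · ·
    · · █ █ · · · · · · · ·
    · · · █ · · · · · · · ·
    · · · █ · · · · · · · ·
    · · · · · · · · · · · ·

Z-buffer (winner per pixel, '.' = empty):
  . . . 0 0 . . 1 1 1 1 .
  . . 2 1 1 1 1 1 1 1 0 0
  . . . 2 1 1 1 1 1 0 . .
  . . . 2 . 1 1 . . . . .
  . . . . . . . . . . . .

Answer: 2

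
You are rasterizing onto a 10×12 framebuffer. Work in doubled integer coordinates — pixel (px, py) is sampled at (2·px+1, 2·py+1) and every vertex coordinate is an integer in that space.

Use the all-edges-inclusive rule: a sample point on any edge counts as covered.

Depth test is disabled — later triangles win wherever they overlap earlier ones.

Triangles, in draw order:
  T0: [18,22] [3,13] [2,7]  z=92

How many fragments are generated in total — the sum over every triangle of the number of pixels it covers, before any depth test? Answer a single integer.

T0:
  2·area = 81
  edge (18, 22)→(3, 13): d=(-15,-9) inclusive
  edge (3, 13)→(2, 7): d=(-1,-6) inclusive
  edge (2, 7)→(18, 22): d=(16,15) inclusive
    (0,0)@(1, 1): e=[162,0,-81] → ·  [on edge]
    (1,4)@(3, 9): e=[60,4,17] → #
    (2,4)@(5, 9): e=[78,16,-13] → ·
    (1,5)@(3, 11): e=[30,2,49] → #
    (2,5)@(5, 11): e=[48,14,19] → #
    (3,5)@(7, 11): e=[66,26,-11] → ·
    (1,6)@(3, 13): e=[0,0,81] → #  [on edge]
    (3,6)@(7, 13): e=[36,24,21] → #
    (4,6)@(9, 13): e=[54,36,-9] → ·
    (1,7)@(3, 15): e=[-30,-2,113] → ·
    (2,7)@(5, 15): e=[-12,10,83] → ·
    (3,7)@(7, 15): e=[6,22,53] → #
    (6,9)@(13, 19): e=[0,54,27] → #  [on edge]
  covered (10 px):
    · · · · · · · · · ·
    · · · · · · · · · ·
    · · · · · · · · · ·
    · · · · · · · · · ·
    · # · · · · · · · ·
    · # # · · · · · · ·
    · # # # · · · · · ·
    · · · # # · · · · ·
    · · · · · # · · · ·
    · · · · · · # · · ·
    · · · · · · · · · ·
    · · · · · · · · · ·

Answer: 10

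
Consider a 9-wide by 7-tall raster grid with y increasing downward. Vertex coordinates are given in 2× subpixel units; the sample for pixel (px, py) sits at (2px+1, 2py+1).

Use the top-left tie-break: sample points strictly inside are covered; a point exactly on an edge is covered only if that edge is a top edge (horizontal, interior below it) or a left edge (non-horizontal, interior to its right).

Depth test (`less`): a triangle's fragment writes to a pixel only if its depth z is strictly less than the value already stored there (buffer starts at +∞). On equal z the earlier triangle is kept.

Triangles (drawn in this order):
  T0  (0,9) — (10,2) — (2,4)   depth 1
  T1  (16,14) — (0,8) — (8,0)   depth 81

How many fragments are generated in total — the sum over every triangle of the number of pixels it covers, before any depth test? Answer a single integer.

T0:
  2·area = 36  (B↔C swapped to make it positive)
  edge (0, 9)→(2, 4): d=(2,-5) top-left  bias=+0
  edge (2, 4)→(10, 2): d=(8,-2) top-left  bias=+0
  edge (10, 2)→(0, 9): d=(-10,7) right/bottom  bias=-1
    (3,1)@(7, 3): e=[23,2,11] → #
    (4,1)@(9, 3): e=[33,6,-3] → ·
    (1,2)@(3, 5): e=[7,10,19] → #
    (2,2)@(5, 5): e=[17,14,5] → #
    (3,2)@(7, 5): e=[27,18,-9] → ·
    (0,3)@(1, 7): e=[1,22,13] → #
    (1,3)@(3, 7): e=[11,26,-1] → ·
    (2,3)@(5, 7): e=[21,30,-15] → ·
    (0,4)@(1, 9): e=[5,38,-7] → ·
  covered (4 px):
    · · · · · · · · ·
    · · · # · · · · ·
    · # # · · · · · ·
    # · · · · · · · ·
    · · · · · · · · ·
    · · · · · · · · ·
    · · · · · · · · ·
T1:
  2·area = 176
  edge (16, 14)→(0, 8): d=(-16,-6) top-left  bias=+0
  edge (0, 8)→(8, 0): d=(8,-8) top-left  bias=+0
  edge (8, 0)→(16, 14): d=(8,14) right/bottom  bias=-1
    (3,0)@(7, 1): e=[154,0,22] → #  [on edge]
    (4,0)@(9, 1): e=[166,16,-6] → ·
    (2,1)@(5, 3): e=[110,0,66] → #  [on edge]
    (4,1)@(9, 3): e=[134,32,10] → #
    (5,1)@(11, 3): e=[146,48,-18] → ·
    (1,2)@(3, 5): e=[66,0,110] → #  [on edge]
    (5,2)@(11, 5): e=[114,64,-2] → ·
    (0,3)@(1, 7): e=[22,0,154] → #  [on edge]
    (5,3)@(11, 7): e=[82,80,14] → #
    (6,3)@(13, 7): e=[94,96,-14] → ·
    (0,4)@(1, 9): e=[-10,16,170] → ·
    (1,4)@(3, 9): e=[2,32,142] → #
  covered (24 px):
    · · · # · · · · ·
    · · # # # · · · ·
    · # # # # · · · ·
    # # # # # # · · ·
    · # # # # # # · ·
    · · · · # # # · ·
    · · · · · · · # ·

Result: 28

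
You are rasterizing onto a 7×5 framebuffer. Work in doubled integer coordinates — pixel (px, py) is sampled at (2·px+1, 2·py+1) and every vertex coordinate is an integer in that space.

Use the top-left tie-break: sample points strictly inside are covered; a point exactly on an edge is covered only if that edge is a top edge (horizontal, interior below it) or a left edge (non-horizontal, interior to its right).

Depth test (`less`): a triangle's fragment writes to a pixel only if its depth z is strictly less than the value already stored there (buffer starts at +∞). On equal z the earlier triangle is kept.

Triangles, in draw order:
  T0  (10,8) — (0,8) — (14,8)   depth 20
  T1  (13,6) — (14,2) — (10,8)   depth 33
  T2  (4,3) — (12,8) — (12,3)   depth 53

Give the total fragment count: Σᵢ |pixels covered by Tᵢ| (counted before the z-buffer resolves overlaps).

T0:
  degenerate (2·area = 0) — covers nothing
T1:
  2·area = 10  (B↔C swapped to make it positive)
  edge (13, 6)→(10, 8): d=(-3,2) right/bottom  bias=-1
  edge (10, 8)→(14, 2): d=(4,-6) top-left  bias=+0
  edge (14, 2)→(13, 6): d=(-1,4) right/bottom  bias=-1
    (6,2)@(13, 5): e=[3,6,1] → #
    (5,3)@(11, 7): e=[1,2,7] → #
    (6,3)@(13, 7): e=[-3,14,-1] → ·
    (5,4)@(11, 9): e=[-5,10,5] → ·
  covered (2 px):
    · · · · · · ·
    · · · · · · ·
    · · · · · · #
    · · · · · # ·
    · · · · · · ·
T2:
  2·area = 40  (B↔C swapped to make it positive)
  edge (4, 3)→(12, 3): d=(8,0) top-left  bias=+0
  edge (12, 3)→(12, 8): d=(0,5) right/bottom  bias=-1
  edge (12, 8)→(4, 3): d=(-8,-5) top-left  bias=+0
    (0,1)@(1, 3): e=[0,55,-15] → ·  [on edge]
    (1,1)@(3, 3): e=[0,45,-5] → ·  [on edge]
    (2,1)@(5, 3): e=[0,35,5] → #  [on edge]
    (3,1)@(7, 3): e=[0,25,15] → #  [on edge]
    (4,1)@(9, 3): e=[0,15,25] → #  [on edge]
    (5,1)@(11, 3): e=[0,5,35] → #  [on edge]
    (6,1)@(13, 3): e=[0,-5,45] → ·  [on edge]
    (2,2)@(5, 5): e=[16,35,-11] → ·
    (3,2)@(7, 5): e=[16,25,-1] → ·
    (4,2)@(9, 5): e=[16,15,9] → #
    (6,2)@(13, 5): e=[16,-5,29] → ·
    (4,3)@(9, 7): e=[32,15,-7] → ·
  covered (7 px):
    · · · · · · ·
    · · # # # # ·
    · · · · # # ·
    · · · · · # ·
    · · · · · · ·

Answer: 9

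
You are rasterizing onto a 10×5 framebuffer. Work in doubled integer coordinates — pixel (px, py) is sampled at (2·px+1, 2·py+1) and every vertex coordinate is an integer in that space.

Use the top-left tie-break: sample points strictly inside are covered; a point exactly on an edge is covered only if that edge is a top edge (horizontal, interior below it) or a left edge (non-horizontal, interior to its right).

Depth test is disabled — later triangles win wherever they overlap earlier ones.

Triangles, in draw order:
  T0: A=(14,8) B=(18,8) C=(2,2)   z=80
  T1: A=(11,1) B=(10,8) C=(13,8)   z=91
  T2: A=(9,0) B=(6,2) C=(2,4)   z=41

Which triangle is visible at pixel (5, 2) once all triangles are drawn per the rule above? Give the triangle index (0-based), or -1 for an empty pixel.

T0:
  2·area = 24  (B↔C swapped to make it positive)
  edge (14, 8)→(2, 2): d=(-12,-6) top-left  bias=+0
  edge (2, 2)→(18, 8): d=(16,6) right/bottom  bias=-1
  edge (18, 8)→(14, 8): d=(-4,0) right/bottom  bias=-1
    (4,2)@(9, 5): e=[6,6,12] → █
    (5,2)@(11, 5): e=[18,-6,12] → ·
    (4,3)@(9, 7): e=[-18,38,4] → ·
    (6,3)@(13, 7): e=[6,14,4] → █
    (7,3)@(15, 7): e=[18,2,4] → █
    (8,3)@(17, 7): e=[30,-10,4] → ·
    (6,4)@(13, 9): e=[-18,46,-4] → ·
    (7,4)@(15, 9): e=[-6,34,-4] → ·
  covered (3 px):
    · · · · · · · · · ·
    · · · · · · · · · ·
    · · · · █ · · · · ·
    · · · · · · █ █ · ·
    · · · · · · · · · ·
T1:
  2·area = 21  (B↔C swapped to make it positive)
  edge (11, 1)→(13, 8): d=(2,7) right/bottom  bias=-1
  edge (13, 8)→(10, 8): d=(-3,0) right/bottom  bias=-1
  edge (10, 8)→(11, 1): d=(1,-7) top-left  bias=+0
    (5,0)@(11, 1): e=[0,21,0] → ·  [on edge]
    (5,1)@(11, 3): e=[4,15,2] → █
    (6,1)@(13, 3): e=[-10,15,16] → ·
    (5,2)@(11, 5): e=[8,9,4] → █
    (6,2)@(13, 5): e=[-6,9,18] → ·
    (5,3)@(11, 7): e=[12,3,6] → █
    (6,3)@(13, 7): e=[-2,3,20] → ·
    (5,4)@(11, 9): e=[16,-3,8] → ·
  covered (3 px):
    · · · · · · · · · ·
    · · · · · █ · · · ·
    · · · · · █ · · · ·
    · · · · · █ · · · ·
    · · · · · · · · · ·
T2:
  2·area = 2
  edge (9, 0)→(6, 2): d=(-3,2) right/bottom  bias=-1
  edge (6, 2)→(2, 4): d=(-4,2) right/bottom  bias=-1
  edge (2, 4)→(9, 0): d=(7,-4) top-left  bias=+0
  covered (0 px):
    · · · · · · · · · ·
    · · · · · · · · · ·
    · · · · · · · · · ·
    · · · · · · · · · ·
    · · · · · · · · · ·

Z-buffer (winner per pixel, '.' = empty):
  . . . . . . . . . .
  . . . . . 1 . . . .
  . . . . 0 1 . . . .
  . . . . . 1 0 0 . .
  . . . . . . . . . .

Result: 1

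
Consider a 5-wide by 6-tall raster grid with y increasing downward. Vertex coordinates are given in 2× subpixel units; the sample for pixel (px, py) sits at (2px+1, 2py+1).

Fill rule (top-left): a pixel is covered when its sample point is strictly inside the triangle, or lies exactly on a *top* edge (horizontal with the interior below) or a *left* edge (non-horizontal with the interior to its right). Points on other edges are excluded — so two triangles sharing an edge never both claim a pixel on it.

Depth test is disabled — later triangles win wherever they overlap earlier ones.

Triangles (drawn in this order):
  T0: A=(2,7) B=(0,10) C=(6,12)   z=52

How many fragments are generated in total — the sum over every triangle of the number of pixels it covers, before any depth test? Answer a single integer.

T0:
  2·area = 22  (B↔C swapped to make it positive)
  edge (2, 7)→(6, 12): d=(4,5) right/bottom  bias=-1
  edge (6, 12)→(0, 10): d=(-6,-2) top-left  bias=+0
  edge (0, 10)→(2, 7): d=(2,-3) top-left  bias=+0
    (0,4)@(1, 9): e=[13,8,1] → █
    (1,4)@(3, 9): e=[3,12,7] → █
    (2,4)@(5, 9): e=[-7,16,13] → ·
    (0,5)@(1, 11): e=[21,-4,5] → ·
    (1,5)@(3, 11): e=[11,0,11] → █  [on edge]
    (2,5)@(5, 11): e=[1,4,17] → █
    (3,5)@(7, 11): e=[-9,8,23] → ·
  covered (4 px):
    · · · · ·
    · · · · ·
    · · · · ·
    · · · · ·
    █ █ · · ·
    · █ █ · ·

Final: 4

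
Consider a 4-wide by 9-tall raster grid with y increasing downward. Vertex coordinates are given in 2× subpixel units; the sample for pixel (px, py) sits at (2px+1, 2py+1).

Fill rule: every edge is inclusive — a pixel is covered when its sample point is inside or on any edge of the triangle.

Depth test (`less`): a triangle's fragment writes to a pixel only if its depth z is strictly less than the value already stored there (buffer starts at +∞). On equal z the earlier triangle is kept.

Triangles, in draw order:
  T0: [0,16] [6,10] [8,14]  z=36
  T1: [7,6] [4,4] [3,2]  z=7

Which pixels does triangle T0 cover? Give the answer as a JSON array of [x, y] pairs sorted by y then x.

T0:
  2·area = 36
  edge (0, 16)→(6, 10): d=(6,-6) inclusive
  edge (6, 10)→(8, 14): d=(2,4) inclusive
  edge (8, 14)→(0, 16): d=(-8,2) inclusive
    (3,4)@(7, 9): e=[0,-6,42] → ·  [on edge]
    (2,5)@(5, 11): e=[0,6,30] → #  [on edge]
    (3,5)@(7, 11): e=[12,-2,26] → ·
    (1,6)@(3, 13): e=[0,18,18] → #  [on edge]
    (3,6)@(7, 13): e=[24,2,10] → #
    (0,7)@(1, 15): e=[0,30,6] → #  [on edge]
    (2,7)@(5, 15): e=[24,14,-2] → ·
    (3,7)@(7, 15): e=[36,6,-6] → ·
    (0,8)@(1, 17): e=[12,34,-10] → ·
    (1,8)@(3, 17): e=[24,26,-14] → ·
  covered (6 px):
    · · · ·
    · · · ·
    · · · ·
    · · · ·
    · · · ·
    · · # ·
    · # # #
    # # · ·
    · · · ·
T1:
  2·area = 4
  edge (7, 6)→(4, 4): d=(-3,-2) inclusive
  edge (4, 4)→(3, 2): d=(-1,-2) inclusive
  edge (3, 2)→(7, 6): d=(4,4) inclusive
  covered (0 px):
    · · · ·
    · · · ·
    · · · ·
    · · · ·
    · · · ·
    · · · ·
    · · · ·
    · · · ·
    · · · ·

Final: [[2,5],[1,6],[2,6],[3,6],[0,7],[1,7]]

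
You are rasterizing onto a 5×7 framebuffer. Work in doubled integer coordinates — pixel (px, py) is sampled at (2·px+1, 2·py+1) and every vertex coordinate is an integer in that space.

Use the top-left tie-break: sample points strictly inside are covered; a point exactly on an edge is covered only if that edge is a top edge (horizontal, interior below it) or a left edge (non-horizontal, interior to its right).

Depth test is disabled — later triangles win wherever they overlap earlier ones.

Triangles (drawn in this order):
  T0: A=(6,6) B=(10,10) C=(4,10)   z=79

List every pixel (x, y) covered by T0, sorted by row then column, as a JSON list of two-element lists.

T0:
  2·area = 24
  edge (6, 6)→(10, 10): d=(4,4) right/bottom  bias=-1
  edge (10, 10)→(4, 10): d=(-6,0) right/bottom  bias=-1
  edge (4, 10)→(6, 6): d=(2,-4) top-left  bias=+0
    (0,0)@(1, 1): e=[0,54,-30] → ·  [on edge]
    (1,1)@(3, 3): e=[0,42,-18] → ·  [on edge]
    (2,2)@(5, 5): e=[0,30,-6] → ·  [on edge]
    (3,3)@(7, 7): e=[0,18,6] → ·  [on edge]
    (2,4)@(5, 9): e=[16,6,2] → █
    (3,4)@(7, 9): e=[8,6,10] → █
    (4,4)@(9, 9): e=[0,6,18] → ·  [on edge]
    (2,5)@(5, 11): e=[24,-6,6] → ·
    (3,5)@(7, 11): e=[16,-6,14] → ·
  covered (2 px):
    · · · · ·
    · · · · ·
    · · · · ·
    · · · · ·
    · · █ █ ·
    · · · · ·
    · · · · ·

Answer: [[2,4],[3,4]]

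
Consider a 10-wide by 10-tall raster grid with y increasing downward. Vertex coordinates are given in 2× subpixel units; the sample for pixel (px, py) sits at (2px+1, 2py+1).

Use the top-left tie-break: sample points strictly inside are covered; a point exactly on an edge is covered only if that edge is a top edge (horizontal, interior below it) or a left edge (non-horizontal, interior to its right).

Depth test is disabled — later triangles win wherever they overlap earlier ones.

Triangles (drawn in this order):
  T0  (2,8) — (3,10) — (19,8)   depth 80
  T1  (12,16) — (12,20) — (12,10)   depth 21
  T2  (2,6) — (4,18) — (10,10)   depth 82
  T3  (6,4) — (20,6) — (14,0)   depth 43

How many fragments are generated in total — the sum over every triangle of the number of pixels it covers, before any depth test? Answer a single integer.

T0:
  2·area = 34  (B↔C swapped to make it positive)
  edge (2, 8)→(19, 8): d=(17,0) top-left  bias=+0
  edge (19, 8)→(3, 10): d=(-16,2) right/bottom  bias=-1
  edge (3, 10)→(2, 8): d=(-1,-2) top-left  bias=+0
    (1,4)@(3, 9): e=[17,16,1] → #
    (2,4)@(5, 9): e=[17,12,5] → #
    (3,4)@(7, 9): e=[17,8,9] → #
    (4,4)@(9, 9): e=[17,4,13] → #
    (5,4)@(11, 9): e=[17,0,17] → ·  [on edge]
    (1,5)@(3, 11): e=[51,-16,-1] → ·
    (2,5)@(5, 11): e=[51,-20,3] → ·
    (3,5)@(7, 11): e=[51,-24,7] → ·
    (4,5)@(9, 11): e=[51,-28,11] → ·
  covered (4 px):
    · · · · · · · · · ·
    · · · · · · · · · ·
    · · · · · · · · · ·
    · · · · · · · · · ·
    · # # # # · · · · ·
    · · · · · · · · · ·
    · · · · · · · · · ·
    · · · · · · · · · ·
    · · · · · · · · · ·
    · · · · · · · · · ·
T1:
  degenerate (2·area = 0) — covers nothing
T2:
  2·area = 88  (B↔C swapped to make it positive)
  edge (2, 6)→(10, 10): d=(8,4) right/bottom  bias=-1
  edge (10, 10)→(4, 18): d=(-6,8) right/bottom  bias=-1
  edge (4, 18)→(2, 6): d=(-2,-12) top-left  bias=+0
    (1,3)@(3, 7): e=[4,74,10] → #
    (2,3)@(5, 7): e=[-4,58,34] → ·
    (1,4)@(3, 9): e=[20,62,6] → #
    (2,4)@(5, 9): e=[12,46,30] → #
    (3,4)@(7, 9): e=[4,30,54] → #
    (4,4)@(9, 9): e=[-4,14,78] → ·
    (1,5)@(3, 11): e=[36,50,2] → #
    (4,5)@(9, 11): e=[12,2,74] → #
    (5,5)@(11, 11): e=[4,-14,98] → ·
    (1,6)@(3, 13): e=[52,38,-2] → ·
    (2,6)@(5, 13): e=[44,22,22] → #
    (4,6)@(9, 13): e=[28,-10,70] → ·
  covered (11 px):
    · · · · · · · · · ·
    · · · · · · · · · ·
    · · · · · · · · · ·
    · # · · · · · · · ·
    · # # # · · · · · ·
    · # # # # · · · · ·
    · · # # · · · · · ·
    · · # · · · · · · ·
    · · · · · · · · · ·
    · · · · · · · · · ·
T3:
  2·area = 72  (B↔C swapped to make it positive)
  edge (6, 4)→(14, 0): d=(8,-4) top-left  bias=+0
  edge (14, 0)→(20, 6): d=(6,6) right/bottom  bias=-1
  edge (20, 6)→(6, 4): d=(-14,-2) top-left  bias=+0
    (6,0)@(13, 1): e=[4,12,56] → #
    (7,0)@(15, 1): e=[12,0,60] → ·  [on edge]
    (4,1)@(9, 3): e=[4,48,20] → #
    (5,1)@(11, 3): e=[12,36,24] → #
    (7,1)@(15, 3): e=[28,12,32] → #
    (8,1)@(17, 3): e=[36,0,36] → ·  [on edge]
    (4,2)@(9, 5): e=[20,60,-8] → ·
    (5,2)@(11, 5): e=[28,48,-4] → ·
    (6,2)@(13, 5): e=[36,36,0] → #  [on edge]
    (8,2)@(17, 5): e=[52,12,8] → #
    (9,2)@(19, 5): e=[60,0,12] → ·  [on edge]
    (6,3)@(13, 7): e=[52,48,-28] → ·
  covered (8 px):
    · · · · · · # · · ·
    · · · · # # # # · ·
    · · · · · · # # # ·
    · · · · · · · · · ·
    · · · · · · · · · ·
    · · · · · · · · · ·
    · · · · · · · · · ·
    · · · · · · · · · ·
    · · · · · · · · · ·
    · · · · · · · · · ·

Final: 23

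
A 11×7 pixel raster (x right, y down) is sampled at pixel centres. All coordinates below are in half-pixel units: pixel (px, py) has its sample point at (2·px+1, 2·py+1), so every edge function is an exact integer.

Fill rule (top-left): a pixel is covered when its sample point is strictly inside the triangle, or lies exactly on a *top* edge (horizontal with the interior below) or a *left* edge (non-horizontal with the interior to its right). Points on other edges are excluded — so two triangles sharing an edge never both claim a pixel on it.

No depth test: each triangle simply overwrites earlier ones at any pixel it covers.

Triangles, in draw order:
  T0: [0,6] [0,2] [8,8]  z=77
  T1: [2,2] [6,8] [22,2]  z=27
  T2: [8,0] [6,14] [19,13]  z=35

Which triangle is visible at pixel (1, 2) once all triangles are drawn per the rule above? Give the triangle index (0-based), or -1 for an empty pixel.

T0:
  2·area = 32
  edge (0, 6)→(0, 2): d=(0,-4) top-left  bias=+0
  edge (0, 2)→(8, 8): d=(8,6) right/bottom  bias=-1
  edge (8, 8)→(0, 6): d=(-8,-2) top-left  bias=+0
    (0,1)@(1, 3): e=[4,2,26] → X
    (1,1)@(3, 3): e=[12,-10,30] → .
    (0,2)@(1, 5): e=[4,18,10] → X
    (1,2)@(3, 5): e=[12,6,14] → X
    (2,2)@(5, 5): e=[20,-6,18] → .
    (0,3)@(1, 7): e=[4,34,-6] → .
    (1,3)@(3, 7): e=[12,22,-2] → .
    (2,3)@(5, 7): e=[20,10,2] → X
    (3,3)@(7, 7): e=[28,-2,6] → .
    (2,4)@(5, 9): e=[20,26,-14] → .
  covered (4 px):
    . . . . . . . . . . .
    X . . . . . . . . . .
    X X . . . . . . . . .
    . . X . . . . . . . .
    . . . . . . . . . . .
    . . . . . . . . . . .
    . . . . . . . . . . .
T1:
  2·area = 120  (B↔C swapped to make it positive)
  edge (2, 2)→(22, 2): d=(20,0) top-left  bias=+0
  edge (22, 2)→(6, 8): d=(-16,6) right/bottom  bias=-1
  edge (6, 8)→(2, 2): d=(-4,-6) top-left  bias=+0
    (1,1)@(3, 3): e=[20,98,2] → X
    (2,1)@(5, 3): e=[20,86,14] → X
    (3,1)@(7, 3): e=[20,74,26] → X
    (4,1)@(9, 3): e=[20,62,38] → X
    (5,1)@(11, 3): e=[20,50,50] → X
    (6,1)@(13, 3): e=[20,38,62] → X
    (7,1)@(15, 3): e=[20,26,74] → X
    (8,1)@(17, 3): e=[20,14,86] → X
    (9,1)@(19, 3): e=[20,2,98] → X
    (10,1)@(21, 3): e=[20,-10,110] → .
    (1,2)@(3, 5): e=[60,66,-6] → .
    (2,2)@(5, 5): e=[60,54,6] → X
  covered (15 px):
    . . . . . . . . . . .
    . X X X X X X X X X .
    . . X X X X X . . . .
    . . . X . . . . . . .
    . . . . . . . . . . .
    . . . . . . . . . . .
    . . . . . . . . . . .
T2:
  2·area = 180  (B↔C swapped to make it positive)
  edge (8, 0)→(19, 13): d=(11,13) right/bottom  bias=-1
  edge (19, 13)→(6, 14): d=(-13,1) right/bottom  bias=-1
  edge (6, 14)→(8, 0): d=(2,-14) top-left  bias=+0
    (4,1)@(9, 3): e=[20,140,20] → X
    (5,1)@(11, 3): e=[-6,138,48] → .
    (4,2)@(9, 5): e=[42,114,24] → X
    (5,2)@(11, 5): e=[16,112,52] → X
    (6,2)@(13, 5): e=[-10,110,80] → .
    (3,3)@(7, 7): e=[90,90,0] → X  [on edge]
    (6,3)@(13, 7): e=[12,84,84] → X
    (7,3)@(15, 7): e=[-14,82,112] → .
    (3,4)@(7, 9): e=[112,64,4] → X
    (7,4)@(15, 9): e=[8,56,116] → X
    (8,4)@(17, 9): e=[-18,54,144] → .
    (3,5)@(7, 11): e=[134,38,8] → X
    (9,6)@(19, 13): e=[0,0,180] → .  [on edge]
  covered (24 px):
    . . . . . . . . . . .
    . . . . X . . . . . .
    . . . . X X . . . . .
    . . . X X X X . . . .
    . . . X X X X X . . .
    . . . X X X X X X . .
    . . . X X X X X X . .

Z-buffer (winner per pixel, '.' = empty):
  . . . . . . . . . . .
  0 1 1 1 2 1 1 1 1 1 .
  0 0 1 1 2 2 1 . . . .
  . . 0 2 2 2 2 . . . .
  . . . 2 2 2 2 2 . . .
  . . . 2 2 2 2 2 2 . .
  . . . 2 2 2 2 2 2 . .

Final: 0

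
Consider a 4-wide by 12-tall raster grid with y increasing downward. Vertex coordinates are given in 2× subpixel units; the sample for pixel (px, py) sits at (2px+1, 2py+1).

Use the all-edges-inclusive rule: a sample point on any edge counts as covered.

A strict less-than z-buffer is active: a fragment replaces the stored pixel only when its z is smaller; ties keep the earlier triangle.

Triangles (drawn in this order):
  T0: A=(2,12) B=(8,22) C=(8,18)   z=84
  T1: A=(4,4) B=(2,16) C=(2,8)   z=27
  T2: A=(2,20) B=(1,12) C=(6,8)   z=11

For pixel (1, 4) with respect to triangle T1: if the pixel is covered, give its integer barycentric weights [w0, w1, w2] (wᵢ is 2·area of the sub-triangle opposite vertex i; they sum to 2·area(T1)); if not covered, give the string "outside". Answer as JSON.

T0:
  2·area = 24  (B↔C swapped to make it positive)
  edge (2, 12)→(8, 18): d=(6,6) inclusive
  edge (8, 18)→(8, 22): d=(0,4) inclusive
  edge (8, 22)→(2, 12): d=(-6,-10) inclusive
    (0,5)@(1, 11): e=[0,28,-4] → .  [on edge]
    (1,6)@(3, 13): e=[0,20,4] → X  [on edge]
    (2,6)@(5, 13): e=[-12,12,24] → .
    (1,7)@(3, 15): e=[12,20,-8] → .
    (2,7)@(5, 15): e=[0,12,12] → X  [on edge]
    (3,7)@(7, 15): e=[-12,4,32] → .
    (2,8)@(5, 17): e=[12,12,0] → X  [on edge]
    (3,8)@(7, 17): e=[0,4,20] → X  [on edge]
    (2,9)@(5, 19): e=[24,12,-12] → .
    (3,9)@(7, 19): e=[12,4,8] → X
    (3,10)@(7, 21): e=[24,4,-4] → .
  covered (5 px):
    . . . .
    . . . .
    . . . .
    . . . .
    . . . .
    . . . .
    . X . .
    . . X .
    . . X X
    . . . X
    . . . .
    . . . .
T1:
  2·area = 16
  edge (4, 4)→(2, 16): d=(-2,12) inclusive
  edge (2, 16)→(2, 8): d=(0,-8) inclusive
  edge (2, 8)→(4, 4): d=(2,-4) inclusive
    (1,3)@(3, 7): e=[6,8,2] → X
    (2,3)@(5, 7): e=[-18,24,10] → .
    (1,4)@(3, 9): e=[2,8,6] → X
    (2,4)@(5, 9): e=[-22,24,14] → .
    (1,5)@(3, 11): e=[-2,8,10] → .
  covered (2 px):
    . . . .
    . . . .
    . . . .
    . X . .
    . X . .
    . . . .
    . . . .
    . . . .
    . . . .
    . . . .
    . . . .
    . . . .
T2:
  2·area = 44
  edge (2, 20)→(1, 12): d=(-1,-8) inclusive
  edge (1, 12)→(6, 8): d=(5,-4) inclusive
  edge (6, 8)→(2, 20): d=(-4,12) inclusive
    (3,2)@(7, 5): e=[55,-11,0] → .  [on edge]
    (2,4)@(5, 9): e=[35,1,8] → X
    (3,4)@(7, 9): e=[51,9,-16] → .
    (1,5)@(3, 11): e=[17,3,24] → X
    (2,5)@(5, 11): e=[33,11,0] → X  [on edge]
    (3,5)@(7, 11): e=[49,19,-24] → .
    (1,6)@(3, 13): e=[15,13,16] → X
    (2,6)@(5, 13): e=[31,21,-8] → .
    (1,7)@(3, 15): e=[13,23,8] → X
    (2,7)@(5, 15): e=[29,31,-16] → .
    (1,8)@(3, 17): e=[11,33,0] → X  [on edge]
    (2,8)@(5, 17): e=[27,41,-24] → .
    (0,11)@(1, 23): e=[-11,55,0] → .  [on edge]
  covered (6 px):
    . . . .
    . . . .
    . . . .
    . . . .
    . . X .
    . X X .
    . X . .
    . X . .
    . X . .
    . . . .
    . . . .
    . . . .

Answer: [8,6,2]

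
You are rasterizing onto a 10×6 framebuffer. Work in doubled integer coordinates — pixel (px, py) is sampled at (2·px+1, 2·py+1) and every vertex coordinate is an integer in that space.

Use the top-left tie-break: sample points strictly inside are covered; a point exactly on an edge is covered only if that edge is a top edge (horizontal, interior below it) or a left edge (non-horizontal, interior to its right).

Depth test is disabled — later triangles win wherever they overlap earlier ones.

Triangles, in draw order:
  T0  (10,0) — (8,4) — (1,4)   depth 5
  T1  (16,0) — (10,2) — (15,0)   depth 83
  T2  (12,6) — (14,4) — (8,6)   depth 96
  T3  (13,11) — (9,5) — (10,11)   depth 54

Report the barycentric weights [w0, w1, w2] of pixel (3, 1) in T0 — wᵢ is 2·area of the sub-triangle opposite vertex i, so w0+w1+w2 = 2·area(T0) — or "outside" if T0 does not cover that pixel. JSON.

T0:
  2·area = 28
  edge (10, 0)→(8, 4): d=(-2,4) right/bottom  bias=-1
  edge (8, 4)→(1, 4): d=(-7,0) right/bottom  bias=-1
  edge (1, 4)→(10, 0): d=(9,-4) top-left  bias=+0
    (4,0)@(9, 1): e=[2,21,5] → █
    (5,0)@(11, 1): e=[-6,21,13] → ·
    (2,1)@(5, 3): e=[14,7,7] → █
    (3,1)@(7, 3): e=[6,7,15] → █
    (4,1)@(9, 3): e=[-2,7,23] → ·
    (2,2)@(5, 5): e=[10,-7,25] → ·
    (3,2)@(7, 5): e=[2,-7,33] → ·
  covered (3 px):
    · · · · █ · · · · ·
    · · █ █ · · · · · ·
    · · · · · · · · · ·
    · · · · · · · · · ·
    · · · · · · · · · ·
    · · · · · · · · · ·
T1:
  2·area = 2
  edge (16, 0)→(10, 2): d=(-6,2) right/bottom  bias=-1
  edge (10, 2)→(15, 0): d=(5,-2) top-left  bias=+0
  edge (15, 0)→(16, 0): d=(1,0) top-left  bias=+0
    (6,0)@(13, 1): e=[0,1,1] → ·  [on edge]
    (3,1)@(7, 3): e=[0,-1,3] → ·  [on edge]
    (0,2)@(1, 5): e=[0,-3,5] → ·  [on edge]
  covered (0 px):
    · · · · · · · · · ·
    · · · · · · · · · ·
    · · · · · · · · · ·
    · · · · · · · · · ·
    · · · · · · · · · ·
    · · · · · · · · · ·
T2:
  2·area = 8  (B↔C swapped to make it positive)
  edge (12, 6)→(8, 6): d=(-4,0) right/bottom  bias=-1
  edge (8, 6)→(14, 4): d=(6,-2) top-left  bias=+0
  edge (14, 4)→(12, 6): d=(-2,2) right/bottom  bias=-1
    (8,0)@(17, 1): e=[20,-12,0] → ·  [on edge]
    (7,1)@(15, 3): e=[12,-4,0] → ·  [on edge]
    (8,1)@(17, 3): e=[12,0,-4] → ·  [on edge]
    (5,2)@(11, 5): e=[4,0,4] → █  [on edge]
    (6,2)@(13, 5): e=[4,4,0] → ·  [on edge]
    (2,3)@(5, 7): e=[-4,0,12] → ·  [on edge]
    (5,3)@(11, 7): e=[-4,12,0] → ·  [on edge]
    (4,4)@(9, 9): e=[-12,20,0] → ·  [on edge]
    (3,5)@(7, 11): e=[-20,28,0] → ·  [on edge]
  covered (1 px):
    · · · · · · · · · ·
    · · · · · · · · · ·
    · · · · · █ · · · ·
    · · · · · · · · · ·
    · · · · · · · · · ·
    · · · · · · · · · ·
T3:
  2·area = 18  (B↔C swapped to make it positive)
  edge (13, 11)→(10, 11): d=(-3,0) right/bottom  bias=-1
  edge (10, 11)→(9, 5): d=(-1,-6) top-left  bias=+0
  edge (9, 5)→(13, 11): d=(4,6) right/bottom  bias=-1
    (4,2)@(9, 5): e=[18,0,0] → ·  [on edge]
    (5,4)@(11, 9): e=[6,8,4] → █
    (6,4)@(13, 9): e=[6,20,-8] → ·
    (0,5)@(1, 11): e=[0,-54,72] → ·  [on edge]
    (1,5)@(3, 11): e=[0,-42,60] → ·  [on edge]
    (2,5)@(5, 11): e=[0,-30,48] → ·  [on edge]
    (3,5)@(7, 11): e=[0,-18,36] → ·  [on edge]
    (4,5)@(9, 11): e=[0,-6,24] → ·  [on edge]
    (5,5)@(11, 11): e=[0,6,12] → ·  [on edge]
    (6,5)@(13, 11): e=[0,18,0] → ·  [on edge]
    (7,5)@(15, 11): e=[0,30,-12] → ·  [on edge]
    (8,5)@(17, 11): e=[0,42,-24] → ·  [on edge]
    (9,5)@(19, 11): e=[0,54,-36] → ·  [on edge]
  covered (1 px):
    · · · · · · · · · ·
    · · · · · · · · · ·
    · · · · · · · · · ·
    · · · · · · · · · ·
    · · · · · █ · · · ·
    · · · · · · · · · ·

Result: [7,15,6]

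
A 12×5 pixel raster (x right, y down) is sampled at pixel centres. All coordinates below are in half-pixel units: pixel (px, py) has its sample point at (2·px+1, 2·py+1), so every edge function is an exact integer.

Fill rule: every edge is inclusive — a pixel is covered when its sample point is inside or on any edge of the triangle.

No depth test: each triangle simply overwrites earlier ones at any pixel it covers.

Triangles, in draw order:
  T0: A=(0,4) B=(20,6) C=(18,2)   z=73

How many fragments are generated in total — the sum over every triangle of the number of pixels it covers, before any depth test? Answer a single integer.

T0:
  2·area = 76  (B↔C swapped to make it positive)
  edge (0, 4)→(18, 2): d=(18,-2) inclusive
  edge (18, 2)→(20, 6): d=(2,4) inclusive
  edge (20, 6)→(0, 4): d=(-20,-2) inclusive
    (4,1)@(9, 3): e=[0,38,38] → #  [on edge]
    (5,1)@(11, 3): e=[4,30,42] → #
    (6,1)@(13, 3): e=[8,22,46] → #
    (7,1)@(15, 3): e=[12,14,50] → #
    (8,1)@(17, 3): e=[16,6,54] → #
    (9,1)@(19, 3): e=[20,-2,58] → ·
    (4,2)@(9, 5): e=[36,42,-2] → ·
    (5,2)@(11, 5): e=[40,34,2] → #
    (9,2)@(19, 5): e=[56,2,18] → #
    (10,2)@(21, 5): e=[60,-6,22] → ·
    (5,3)@(11, 7): e=[76,38,-38] → ·
    (6,3)@(13, 7): e=[80,30,-34] → ·
  covered (10 px):
    · · · · · · · · · · · ·
    · · · · # # # # # · · ·
    · · · · · # # # # # · ·
    · · · · · · · · · · · ·
    · · · · · · · · · · · ·

Final: 10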